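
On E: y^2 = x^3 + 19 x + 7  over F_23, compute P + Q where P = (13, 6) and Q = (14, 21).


P != Q, so use the chord formula.
s = (y2 - y1) / (x2 - x1) = (15) / (1) mod 23 = 15
x3 = s^2 - x1 - x2 mod 23 = 15^2 - 13 - 14 = 14
y3 = s (x1 - x3) - y1 mod 23 = 15 * (13 - 14) - 6 = 2

P + Q = (14, 2)


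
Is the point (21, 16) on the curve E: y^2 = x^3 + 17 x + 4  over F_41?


Check whether y^2 = x^3 + 17 x + 4 (mod 41) for (x, y) = (21, 16).
LHS: y^2 = 16^2 mod 41 = 10
RHS: x^3 + 17 x + 4 = 21^3 + 17*21 + 4 mod 41 = 28
LHS != RHS

No, not on the curve


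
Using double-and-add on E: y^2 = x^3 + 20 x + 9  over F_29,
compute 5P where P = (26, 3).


k = 5 = 101_2 (binary, LSB first: 101)
Double-and-add from P = (26, 3):
  bit 0 = 1: acc = O + (26, 3) = (26, 3)
  bit 1 = 0: acc unchanged = (26, 3)
  bit 2 = 1: acc = (26, 3) + (21, 2) = (18, 16)

5P = (18, 16)


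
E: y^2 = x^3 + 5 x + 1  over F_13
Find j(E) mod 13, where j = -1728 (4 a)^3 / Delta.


Delta = -16(4 a^3 + 27 b^2) mod 13 = 5
-1728 * (4 a)^3 = -1728 * (4*5)^3 mod 13 = 5
j = 5 * 5^(-1) mod 13 = 1

j = 1 (mod 13)


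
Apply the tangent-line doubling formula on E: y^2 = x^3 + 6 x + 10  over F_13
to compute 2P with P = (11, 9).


Doubling: s = (3 x1^2 + a) / (2 y1)
s = (3*11^2 + 6) / (2*9) mod 13 = 1
x3 = s^2 - 2 x1 mod 13 = 1^2 - 2*11 = 5
y3 = s (x1 - x3) - y1 mod 13 = 1 * (11 - 5) - 9 = 10

2P = (5, 10)


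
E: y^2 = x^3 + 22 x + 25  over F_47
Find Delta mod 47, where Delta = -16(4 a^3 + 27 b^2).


4 a^3 + 27 b^2 = 4*22^3 + 27*25^2 = 42592 + 16875 = 59467
Delta = -16 * (59467) = -951472
Delta mod 47 = 43

Delta = 43 (mod 47)


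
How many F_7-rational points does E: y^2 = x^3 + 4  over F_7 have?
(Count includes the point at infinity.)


For each x in F_7, count y with y^2 = x^3 + 0 x + 4 mod 7:
  x = 0: RHS = 4, y in [2, 5]  -> 2 point(s)
Affine points: 2. Add the point at infinity: total = 3.

#E(F_7) = 3


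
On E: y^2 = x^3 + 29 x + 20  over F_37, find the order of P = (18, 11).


Compute successive multiples of P until we hit O:
  1P = (18, 11)
  2P = (27, 5)
  3P = (13, 35)
  4P = (32, 34)
  5P = (25, 33)
  6P = (22, 24)
  7P = (33, 5)
  8P = (35, 18)
  ... (continuing to 40P)
  40P = O

ord(P) = 40


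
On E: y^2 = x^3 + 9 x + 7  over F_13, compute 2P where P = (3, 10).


Doubling: s = (3 x1^2 + a) / (2 y1)
s = (3*3^2 + 9) / (2*10) mod 13 = 7
x3 = s^2 - 2 x1 mod 13 = 7^2 - 2*3 = 4
y3 = s (x1 - x3) - y1 mod 13 = 7 * (3 - 4) - 10 = 9

2P = (4, 9)


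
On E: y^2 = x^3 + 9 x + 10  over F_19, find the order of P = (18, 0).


Compute successive multiples of P until we hit O:
  1P = (18, 0)
  2P = O

ord(P) = 2


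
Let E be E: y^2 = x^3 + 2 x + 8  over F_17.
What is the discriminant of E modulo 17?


4 a^3 + 27 b^2 = 4*2^3 + 27*8^2 = 32 + 1728 = 1760
Delta = -16 * (1760) = -28160
Delta mod 17 = 9

Delta = 9 (mod 17)


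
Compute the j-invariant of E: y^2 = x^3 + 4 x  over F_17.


Delta = -16(4 a^3 + 27 b^2) mod 17 = 1
-1728 * (4 a)^3 = -1728 * (4*4)^3 mod 17 = 11
j = 11 * 1^(-1) mod 17 = 11

j = 11 (mod 17)


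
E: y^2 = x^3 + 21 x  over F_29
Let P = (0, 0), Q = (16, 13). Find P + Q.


P != Q, so use the chord formula.
s = (y2 - y1) / (x2 - x1) = (13) / (16) mod 29 = 28
x3 = s^2 - x1 - x2 mod 29 = 28^2 - 0 - 16 = 14
y3 = s (x1 - x3) - y1 mod 29 = 28 * (0 - 14) - 0 = 14

P + Q = (14, 14)


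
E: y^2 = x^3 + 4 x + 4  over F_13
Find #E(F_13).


For each x in F_13, count y with y^2 = x^3 + 4 x + 4 mod 13:
  x = 0: RHS = 4, y in [2, 11]  -> 2 point(s)
  x = 1: RHS = 9, y in [3, 10]  -> 2 point(s)
  x = 3: RHS = 4, y in [2, 11]  -> 2 point(s)
  x = 6: RHS = 10, y in [6, 7]  -> 2 point(s)
  x = 10: RHS = 4, y in [2, 11]  -> 2 point(s)
  x = 11: RHS = 1, y in [1, 12]  -> 2 point(s)
  x = 12: RHS = 12, y in [5, 8]  -> 2 point(s)
Affine points: 14. Add the point at infinity: total = 15.

#E(F_13) = 15


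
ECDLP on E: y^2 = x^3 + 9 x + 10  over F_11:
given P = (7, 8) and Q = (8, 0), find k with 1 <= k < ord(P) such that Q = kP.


Enumerate multiples of P until we hit Q = (8, 0):
  1P = (7, 8)
  2P = (2, 5)
  3P = (5, 2)
  4P = (8, 0)
Match found at i = 4.

k = 4


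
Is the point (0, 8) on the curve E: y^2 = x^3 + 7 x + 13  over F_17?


Check whether y^2 = x^3 + 7 x + 13 (mod 17) for (x, y) = (0, 8).
LHS: y^2 = 8^2 mod 17 = 13
RHS: x^3 + 7 x + 13 = 0^3 + 7*0 + 13 mod 17 = 13
LHS = RHS

Yes, on the curve


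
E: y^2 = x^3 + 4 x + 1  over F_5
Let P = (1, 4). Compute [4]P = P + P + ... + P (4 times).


k = 4 = 100_2 (binary, LSB first: 001)
Double-and-add from P = (1, 4):
  bit 0 = 0: acc unchanged = O
  bit 1 = 0: acc unchanged = O
  bit 2 = 1: acc = O + (3, 0) = (3, 0)

4P = (3, 0)


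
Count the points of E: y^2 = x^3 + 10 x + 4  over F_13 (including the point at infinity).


For each x in F_13, count y with y^2 = x^3 + 10 x + 4 mod 13:
  x = 0: RHS = 4, y in [2, 11]  -> 2 point(s)
  x = 3: RHS = 9, y in [3, 10]  -> 2 point(s)
  x = 4: RHS = 4, y in [2, 11]  -> 2 point(s)
  x = 5: RHS = 10, y in [6, 7]  -> 2 point(s)
  x = 7: RHS = 1, y in [1, 12]  -> 2 point(s)
  x = 9: RHS = 4, y in [2, 11]  -> 2 point(s)
  x = 10: RHS = 12, y in [5, 8]  -> 2 point(s)
Affine points: 14. Add the point at infinity: total = 15.

#E(F_13) = 15


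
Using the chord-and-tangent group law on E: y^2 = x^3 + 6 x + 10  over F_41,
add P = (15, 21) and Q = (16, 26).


P != Q, so use the chord formula.
s = (y2 - y1) / (x2 - x1) = (5) / (1) mod 41 = 5
x3 = s^2 - x1 - x2 mod 41 = 5^2 - 15 - 16 = 35
y3 = s (x1 - x3) - y1 mod 41 = 5 * (15 - 35) - 21 = 2

P + Q = (35, 2)


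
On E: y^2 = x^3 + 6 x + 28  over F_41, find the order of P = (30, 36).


Compute successive multiples of P until we hit O:
  1P = (30, 36)
  2P = (22, 5)
  3P = (29, 14)
  4P = (15, 7)
  5P = (36, 18)
  6P = (25, 31)
  7P = (28, 7)
  8P = (19, 21)
  ... (continuing to 34P)
  34P = O

ord(P) = 34


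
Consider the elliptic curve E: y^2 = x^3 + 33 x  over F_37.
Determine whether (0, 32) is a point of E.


Check whether y^2 = x^3 + 33 x + 0 (mod 37) for (x, y) = (0, 32).
LHS: y^2 = 32^2 mod 37 = 25
RHS: x^3 + 33 x + 0 = 0^3 + 33*0 + 0 mod 37 = 0
LHS != RHS

No, not on the curve


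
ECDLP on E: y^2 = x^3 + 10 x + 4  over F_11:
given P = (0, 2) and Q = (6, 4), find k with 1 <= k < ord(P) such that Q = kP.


Enumerate multiples of P until we hit Q = (6, 4):
  1P = (0, 2)
  2P = (9, 3)
  3P = (5, 6)
  4P = (4, 8)
  5P = (1, 2)
  6P = (10, 9)
  7P = (6, 7)
  8P = (6, 4)
Match found at i = 8.

k = 8


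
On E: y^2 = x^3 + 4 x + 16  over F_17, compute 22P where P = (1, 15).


k = 22 = 10110_2 (binary, LSB first: 01101)
Double-and-add from P = (1, 15):
  bit 0 = 0: acc unchanged = O
  bit 1 = 1: acc = O + (0, 13) = (0, 13)
  bit 2 = 1: acc = (0, 13) + (13, 2) = (2, 7)
  bit 3 = 0: acc unchanged = (2, 7)
  bit 4 = 1: acc = (2, 7) + (7, 9) = (0, 4)

22P = (0, 4)


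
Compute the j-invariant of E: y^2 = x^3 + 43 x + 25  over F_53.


Delta = -16(4 a^3 + 27 b^2) mod 53 = 11
-1728 * (4 a)^3 = -1728 * (4*43)^3 mod 53 = 27
j = 27 * 11^(-1) mod 53 = 41

j = 41 (mod 53)


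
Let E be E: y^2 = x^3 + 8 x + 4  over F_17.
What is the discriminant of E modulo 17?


4 a^3 + 27 b^2 = 4*8^3 + 27*4^2 = 2048 + 432 = 2480
Delta = -16 * (2480) = -39680
Delta mod 17 = 15

Delta = 15 (mod 17)


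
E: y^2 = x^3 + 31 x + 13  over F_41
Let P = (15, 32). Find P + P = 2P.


Doubling: s = (3 x1^2 + a) / (2 y1)
s = (3*15^2 + 31) / (2*32) mod 41 = 20
x3 = s^2 - 2 x1 mod 41 = 20^2 - 2*15 = 1
y3 = s (x1 - x3) - y1 mod 41 = 20 * (15 - 1) - 32 = 2

2P = (1, 2)


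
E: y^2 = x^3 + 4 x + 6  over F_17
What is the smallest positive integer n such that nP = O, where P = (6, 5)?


Compute successive multiples of P until we hit O:
  1P = (6, 5)
  2P = (6, 12)
  3P = O

ord(P) = 3


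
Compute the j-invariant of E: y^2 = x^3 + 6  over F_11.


Delta = -16(4 a^3 + 27 b^2) mod 11 = 2
-1728 * (4 a)^3 = -1728 * (4*0)^3 mod 11 = 0
j = 0 * 2^(-1) mod 11 = 0

j = 0 (mod 11)


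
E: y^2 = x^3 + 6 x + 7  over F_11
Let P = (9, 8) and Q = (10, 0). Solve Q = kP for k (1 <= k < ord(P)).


Enumerate multiples of P until we hit Q = (10, 0):
  1P = (9, 8)
  2P = (2, 4)
  3P = (1, 6)
  4P = (10, 0)
Match found at i = 4.

k = 4


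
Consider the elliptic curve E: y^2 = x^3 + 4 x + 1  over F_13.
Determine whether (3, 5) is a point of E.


Check whether y^2 = x^3 + 4 x + 1 (mod 13) for (x, y) = (3, 5).
LHS: y^2 = 5^2 mod 13 = 12
RHS: x^3 + 4 x + 1 = 3^3 + 4*3 + 1 mod 13 = 1
LHS != RHS

No, not on the curve


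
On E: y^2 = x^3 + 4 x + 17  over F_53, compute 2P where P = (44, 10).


Doubling: s = (3 x1^2 + a) / (2 y1)
s = (3*44^2 + 4) / (2*10) mod 53 = 15
x3 = s^2 - 2 x1 mod 53 = 15^2 - 2*44 = 31
y3 = s (x1 - x3) - y1 mod 53 = 15 * (44 - 31) - 10 = 26

2P = (31, 26)


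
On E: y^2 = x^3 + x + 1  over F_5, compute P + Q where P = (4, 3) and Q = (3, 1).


P != Q, so use the chord formula.
s = (y2 - y1) / (x2 - x1) = (3) / (4) mod 5 = 2
x3 = s^2 - x1 - x2 mod 5 = 2^2 - 4 - 3 = 2
y3 = s (x1 - x3) - y1 mod 5 = 2 * (4 - 2) - 3 = 1

P + Q = (2, 1)


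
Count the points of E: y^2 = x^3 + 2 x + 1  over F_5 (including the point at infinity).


For each x in F_5, count y with y^2 = x^3 + 2 x + 1 mod 5:
  x = 0: RHS = 1, y in [1, 4]  -> 2 point(s)
  x = 1: RHS = 4, y in [2, 3]  -> 2 point(s)
  x = 3: RHS = 4, y in [2, 3]  -> 2 point(s)
Affine points: 6. Add the point at infinity: total = 7.

#E(F_5) = 7


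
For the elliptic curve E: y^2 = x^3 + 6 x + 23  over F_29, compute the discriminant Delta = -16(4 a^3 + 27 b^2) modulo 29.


4 a^3 + 27 b^2 = 4*6^3 + 27*23^2 = 864 + 14283 = 15147
Delta = -16 * (15147) = -242352
Delta mod 29 = 1

Delta = 1 (mod 29)


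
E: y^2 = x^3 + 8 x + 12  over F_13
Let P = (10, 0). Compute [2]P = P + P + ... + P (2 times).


k = 2 = 10_2 (binary, LSB first: 01)
Double-and-add from P = (10, 0):
  bit 0 = 0: acc unchanged = O
  bit 1 = 1: acc = O + O = O

2P = O


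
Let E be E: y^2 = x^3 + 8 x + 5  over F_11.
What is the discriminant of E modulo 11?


4 a^3 + 27 b^2 = 4*8^3 + 27*5^2 = 2048 + 675 = 2723
Delta = -16 * (2723) = -43568
Delta mod 11 = 3

Delta = 3 (mod 11)


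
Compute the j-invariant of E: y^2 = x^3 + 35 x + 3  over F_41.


Delta = -16(4 a^3 + 27 b^2) mod 41 = 14
-1728 * (4 a)^3 = -1728 * (4*35)^3 mod 41 = 1
j = 1 * 14^(-1) mod 41 = 3

j = 3 (mod 41)


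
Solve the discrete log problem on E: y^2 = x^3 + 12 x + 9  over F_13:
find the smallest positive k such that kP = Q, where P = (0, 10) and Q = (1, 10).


Enumerate multiples of P until we hit Q = (1, 10):
  1P = (0, 10)
  2P = (4, 11)
  3P = (5, 5)
  4P = (9, 12)
  5P = (1, 10)
Match found at i = 5.

k = 5


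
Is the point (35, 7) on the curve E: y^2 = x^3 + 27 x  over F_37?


Check whether y^2 = x^3 + 27 x + 0 (mod 37) for (x, y) = (35, 7).
LHS: y^2 = 7^2 mod 37 = 12
RHS: x^3 + 27 x + 0 = 35^3 + 27*35 + 0 mod 37 = 12
LHS = RHS

Yes, on the curve


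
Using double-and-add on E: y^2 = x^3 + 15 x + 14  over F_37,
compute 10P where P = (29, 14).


k = 10 = 1010_2 (binary, LSB first: 0101)
Double-and-add from P = (29, 14):
  bit 0 = 0: acc unchanged = O
  bit 1 = 1: acc = O + (27, 14) = (27, 14)
  bit 2 = 0: acc unchanged = (27, 14)
  bit 3 = 1: acc = (27, 14) + (33, 1) = (30, 11)

10P = (30, 11)


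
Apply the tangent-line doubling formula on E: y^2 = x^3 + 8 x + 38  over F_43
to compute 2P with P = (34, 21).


Doubling: s = (3 x1^2 + a) / (2 y1)
s = (3*34^2 + 8) / (2*21) mod 43 = 7
x3 = s^2 - 2 x1 mod 43 = 7^2 - 2*34 = 24
y3 = s (x1 - x3) - y1 mod 43 = 7 * (34 - 24) - 21 = 6

2P = (24, 6)


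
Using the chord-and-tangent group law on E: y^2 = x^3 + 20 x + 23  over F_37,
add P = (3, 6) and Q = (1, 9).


P != Q, so use the chord formula.
s = (y2 - y1) / (x2 - x1) = (3) / (35) mod 37 = 17
x3 = s^2 - x1 - x2 mod 37 = 17^2 - 3 - 1 = 26
y3 = s (x1 - x3) - y1 mod 37 = 17 * (3 - 26) - 6 = 10

P + Q = (26, 10)


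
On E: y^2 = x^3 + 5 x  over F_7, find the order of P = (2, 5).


Compute successive multiples of P until we hit O:
  1P = (2, 5)
  2P = (4, 0)
  3P = (2, 2)
  4P = O

ord(P) = 4


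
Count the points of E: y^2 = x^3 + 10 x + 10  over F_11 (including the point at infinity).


For each x in F_11, count y with y^2 = x^3 + 10 x + 10 mod 11:
  x = 2: RHS = 5, y in [4, 7]  -> 2 point(s)
  x = 3: RHS = 1, y in [1, 10]  -> 2 point(s)
  x = 4: RHS = 4, y in [2, 9]  -> 2 point(s)
  x = 5: RHS = 9, y in [3, 8]  -> 2 point(s)
  x = 6: RHS = 0, y in [0]  -> 1 point(s)
  x = 7: RHS = 5, y in [4, 7]  -> 2 point(s)
  x = 9: RHS = 4, y in [2, 9]  -> 2 point(s)
Affine points: 13. Add the point at infinity: total = 14.

#E(F_11) = 14


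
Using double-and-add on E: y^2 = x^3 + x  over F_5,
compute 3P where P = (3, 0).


k = 3 = 11_2 (binary, LSB first: 11)
Double-and-add from P = (3, 0):
  bit 0 = 1: acc = O + (3, 0) = (3, 0)
  bit 1 = 1: acc = (3, 0) + O = (3, 0)

3P = (3, 0)


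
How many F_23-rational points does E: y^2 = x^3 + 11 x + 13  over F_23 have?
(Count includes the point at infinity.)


For each x in F_23, count y with y^2 = x^3 + 11 x + 13 mod 23:
  x = 0: RHS = 13, y in [6, 17]  -> 2 point(s)
  x = 1: RHS = 2, y in [5, 18]  -> 2 point(s)
  x = 3: RHS = 4, y in [2, 21]  -> 2 point(s)
  x = 4: RHS = 6, y in [11, 12]  -> 2 point(s)
  x = 5: RHS = 9, y in [3, 20]  -> 2 point(s)
  x = 9: RHS = 13, y in [6, 17]  -> 2 point(s)
  x = 11: RHS = 16, y in [4, 19]  -> 2 point(s)
  x = 14: RHS = 13, y in [6, 17]  -> 2 point(s)
  x = 21: RHS = 6, y in [11, 12]  -> 2 point(s)
  x = 22: RHS = 1, y in [1, 22]  -> 2 point(s)
Affine points: 20. Add the point at infinity: total = 21.

#E(F_23) = 21


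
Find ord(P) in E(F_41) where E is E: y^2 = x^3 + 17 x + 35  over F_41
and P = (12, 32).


Compute successive multiples of P until we hit O:
  1P = (12, 32)
  2P = (16, 4)
  3P = (21, 31)
  4P = (7, 13)
  5P = (2, 6)
  6P = (19, 40)
  7P = (18, 8)
  8P = (27, 28)
  ... (continuing to 39P)
  39P = O

ord(P) = 39


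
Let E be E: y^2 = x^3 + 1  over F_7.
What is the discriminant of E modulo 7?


4 a^3 + 27 b^2 = 4*0^3 + 27*1^2 = 0 + 27 = 27
Delta = -16 * (27) = -432
Delta mod 7 = 2

Delta = 2 (mod 7)


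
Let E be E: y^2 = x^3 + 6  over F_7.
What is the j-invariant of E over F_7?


Delta = -16(4 a^3 + 27 b^2) mod 7 = 2
-1728 * (4 a)^3 = -1728 * (4*0)^3 mod 7 = 0
j = 0 * 2^(-1) mod 7 = 0

j = 0 (mod 7)


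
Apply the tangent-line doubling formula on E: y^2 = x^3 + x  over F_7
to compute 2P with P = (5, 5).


Doubling: s = (3 x1^2 + a) / (2 y1)
s = (3*5^2 + 1) / (2*5) mod 7 = 2
x3 = s^2 - 2 x1 mod 7 = 2^2 - 2*5 = 1
y3 = s (x1 - x3) - y1 mod 7 = 2 * (5 - 1) - 5 = 3

2P = (1, 3)


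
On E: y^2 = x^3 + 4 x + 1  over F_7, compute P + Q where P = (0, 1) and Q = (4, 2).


P != Q, so use the chord formula.
s = (y2 - y1) / (x2 - x1) = (1) / (4) mod 7 = 2
x3 = s^2 - x1 - x2 mod 7 = 2^2 - 0 - 4 = 0
y3 = s (x1 - x3) - y1 mod 7 = 2 * (0 - 0) - 1 = 6

P + Q = (0, 6)


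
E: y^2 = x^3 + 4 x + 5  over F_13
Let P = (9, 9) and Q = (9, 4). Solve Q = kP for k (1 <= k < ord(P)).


Enumerate multiples of P until we hit Q = (9, 4):
  1P = (9, 9)
  2P = (8, 4)
  3P = (8, 9)
  4P = (9, 4)
Match found at i = 4.

k = 4


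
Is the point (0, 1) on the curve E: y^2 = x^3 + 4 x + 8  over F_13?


Check whether y^2 = x^3 + 4 x + 8 (mod 13) for (x, y) = (0, 1).
LHS: y^2 = 1^2 mod 13 = 1
RHS: x^3 + 4 x + 8 = 0^3 + 4*0 + 8 mod 13 = 8
LHS != RHS

No, not on the curve


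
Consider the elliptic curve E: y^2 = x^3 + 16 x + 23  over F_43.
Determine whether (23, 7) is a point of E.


Check whether y^2 = x^3 + 16 x + 23 (mod 43) for (x, y) = (23, 7).
LHS: y^2 = 7^2 mod 43 = 6
RHS: x^3 + 16 x + 23 = 23^3 + 16*23 + 23 mod 43 = 2
LHS != RHS

No, not on the curve


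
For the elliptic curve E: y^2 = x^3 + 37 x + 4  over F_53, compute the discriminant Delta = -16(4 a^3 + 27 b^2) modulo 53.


4 a^3 + 27 b^2 = 4*37^3 + 27*4^2 = 202612 + 432 = 203044
Delta = -16 * (203044) = -3248704
Delta mod 53 = 37

Delta = 37 (mod 53)


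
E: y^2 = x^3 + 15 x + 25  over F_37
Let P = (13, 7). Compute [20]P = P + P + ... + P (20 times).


k = 20 = 10100_2 (binary, LSB first: 00101)
Double-and-add from P = (13, 7):
  bit 0 = 0: acc unchanged = O
  bit 1 = 0: acc unchanged = O
  bit 2 = 1: acc = O + (11, 2) = (11, 2)
  bit 3 = 0: acc unchanged = (11, 2)
  bit 4 = 1: acc = (11, 2) + (32, 26) = (24, 36)

20P = (24, 36)


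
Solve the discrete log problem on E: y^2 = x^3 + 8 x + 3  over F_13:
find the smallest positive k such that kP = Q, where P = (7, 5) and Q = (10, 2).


Enumerate multiples of P until we hit Q = (10, 2):
  1P = (7, 5)
  2P = (2, 1)
  3P = (1, 5)
  4P = (5, 8)
  5P = (0, 4)
  6P = (10, 2)
Match found at i = 6.

k = 6


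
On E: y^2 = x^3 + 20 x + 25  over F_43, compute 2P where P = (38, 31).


Doubling: s = (3 x1^2 + a) / (2 y1)
s = (3*38^2 + 20) / (2*31) mod 43 = 5
x3 = s^2 - 2 x1 mod 43 = 5^2 - 2*38 = 35
y3 = s (x1 - x3) - y1 mod 43 = 5 * (38 - 35) - 31 = 27

2P = (35, 27)


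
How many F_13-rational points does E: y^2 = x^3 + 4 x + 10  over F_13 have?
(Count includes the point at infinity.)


For each x in F_13, count y with y^2 = x^3 + 4 x + 10 mod 13:
  x = 0: RHS = 10, y in [6, 7]  -> 2 point(s)
  x = 2: RHS = 0, y in [0]  -> 1 point(s)
  x = 3: RHS = 10, y in [6, 7]  -> 2 point(s)
  x = 4: RHS = 12, y in [5, 8]  -> 2 point(s)
  x = 5: RHS = 12, y in [5, 8]  -> 2 point(s)
  x = 6: RHS = 3, y in [4, 9]  -> 2 point(s)
  x = 7: RHS = 4, y in [2, 11]  -> 2 point(s)
  x = 10: RHS = 10, y in [6, 7]  -> 2 point(s)
Affine points: 15. Add the point at infinity: total = 16.

#E(F_13) = 16


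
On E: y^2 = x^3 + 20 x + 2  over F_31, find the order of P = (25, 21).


Compute successive multiples of P until we hit O:
  1P = (25, 21)
  2P = (17, 27)
  3P = (7, 12)
  4P = (7, 19)
  5P = (17, 4)
  6P = (25, 10)
  7P = O

ord(P) = 7


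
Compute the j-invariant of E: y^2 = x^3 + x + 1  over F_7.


Delta = -16(4 a^3 + 27 b^2) mod 7 = 1
-1728 * (4 a)^3 = -1728 * (4*1)^3 mod 7 = 1
j = 1 * 1^(-1) mod 7 = 1

j = 1 (mod 7)


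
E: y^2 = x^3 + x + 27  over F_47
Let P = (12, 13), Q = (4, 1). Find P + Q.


P != Q, so use the chord formula.
s = (y2 - y1) / (x2 - x1) = (35) / (39) mod 47 = 25
x3 = s^2 - x1 - x2 mod 47 = 25^2 - 12 - 4 = 45
y3 = s (x1 - x3) - y1 mod 47 = 25 * (12 - 45) - 13 = 8

P + Q = (45, 8)


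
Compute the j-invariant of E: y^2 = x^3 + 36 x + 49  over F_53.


Delta = -16(4 a^3 + 27 b^2) mod 53 = 14
-1728 * (4 a)^3 = -1728 * (4*36)^3 mod 53 = 39
j = 39 * 14^(-1) mod 53 = 52

j = 52 (mod 53)


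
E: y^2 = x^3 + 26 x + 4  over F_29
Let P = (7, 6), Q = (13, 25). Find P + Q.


P != Q, so use the chord formula.
s = (y2 - y1) / (x2 - x1) = (19) / (6) mod 29 = 8
x3 = s^2 - x1 - x2 mod 29 = 8^2 - 7 - 13 = 15
y3 = s (x1 - x3) - y1 mod 29 = 8 * (7 - 15) - 6 = 17

P + Q = (15, 17)


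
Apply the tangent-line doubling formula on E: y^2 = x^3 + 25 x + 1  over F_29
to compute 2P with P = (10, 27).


Doubling: s = (3 x1^2 + a) / (2 y1)
s = (3*10^2 + 25) / (2*27) mod 29 = 13
x3 = s^2 - 2 x1 mod 29 = 13^2 - 2*10 = 4
y3 = s (x1 - x3) - y1 mod 29 = 13 * (10 - 4) - 27 = 22

2P = (4, 22)


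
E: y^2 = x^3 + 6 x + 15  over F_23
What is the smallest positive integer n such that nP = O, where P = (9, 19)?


Compute successive multiples of P until we hit O:
  1P = (9, 19)
  2P = (11, 3)
  3P = (21, 8)
  4P = (17, 19)
  5P = (20, 4)
  6P = (20, 19)
  7P = (17, 4)
  8P = (21, 15)
  ... (continuing to 11P)
  11P = O

ord(P) = 11


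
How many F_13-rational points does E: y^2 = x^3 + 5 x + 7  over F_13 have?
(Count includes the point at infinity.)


For each x in F_13, count y with y^2 = x^3 + 5 x + 7 mod 13:
  x = 1: RHS = 0, y in [0]  -> 1 point(s)
  x = 2: RHS = 12, y in [5, 8]  -> 2 point(s)
  x = 3: RHS = 10, y in [6, 7]  -> 2 point(s)
  x = 4: RHS = 0, y in [0]  -> 1 point(s)
  x = 5: RHS = 1, y in [1, 12]  -> 2 point(s)
  x = 8: RHS = 0, y in [0]  -> 1 point(s)
  x = 9: RHS = 1, y in [1, 12]  -> 2 point(s)
  x = 10: RHS = 4, y in [2, 11]  -> 2 point(s)
  x = 12: RHS = 1, y in [1, 12]  -> 2 point(s)
Affine points: 15. Add the point at infinity: total = 16.

#E(F_13) = 16


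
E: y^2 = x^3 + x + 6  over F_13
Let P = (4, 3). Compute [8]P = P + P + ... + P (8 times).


k = 8 = 1000_2 (binary, LSB first: 0001)
Double-and-add from P = (4, 3):
  bit 0 = 0: acc unchanged = O
  bit 1 = 0: acc unchanged = O
  bit 2 = 0: acc unchanged = O
  bit 3 = 1: acc = O + (12, 2) = (12, 2)

8P = (12, 2)


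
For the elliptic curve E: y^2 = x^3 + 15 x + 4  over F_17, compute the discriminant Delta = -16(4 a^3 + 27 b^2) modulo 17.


4 a^3 + 27 b^2 = 4*15^3 + 27*4^2 = 13500 + 432 = 13932
Delta = -16 * (13932) = -222912
Delta mod 17 = 9

Delta = 9 (mod 17)


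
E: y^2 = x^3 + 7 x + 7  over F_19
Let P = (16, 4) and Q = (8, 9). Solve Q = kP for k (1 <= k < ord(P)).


Enumerate multiples of P until we hit Q = (8, 9):
  1P = (16, 4)
  2P = (11, 3)
  3P = (8, 9)
Match found at i = 3.

k = 3


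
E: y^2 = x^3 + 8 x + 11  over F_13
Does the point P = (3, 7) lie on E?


Check whether y^2 = x^3 + 8 x + 11 (mod 13) for (x, y) = (3, 7).
LHS: y^2 = 7^2 mod 13 = 10
RHS: x^3 + 8 x + 11 = 3^3 + 8*3 + 11 mod 13 = 10
LHS = RHS

Yes, on the curve


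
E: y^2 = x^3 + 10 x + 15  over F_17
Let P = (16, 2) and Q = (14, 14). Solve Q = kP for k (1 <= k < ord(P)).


Enumerate multiples of P until we hit Q = (14, 14):
  1P = (16, 2)
  2P = (3, 2)
  3P = (15, 15)
  4P = (2, 3)
  5P = (1, 3)
  6P = (13, 8)
  7P = (9, 1)
  8P = (0, 10)
  9P = (14, 14)
Match found at i = 9.

k = 9


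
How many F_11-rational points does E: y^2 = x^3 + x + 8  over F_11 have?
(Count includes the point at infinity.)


For each x in F_11, count y with y^2 = x^3 + 1 x + 8 mod 11:
  x = 3: RHS = 5, y in [4, 7]  -> 2 point(s)
  x = 8: RHS = 0, y in [0]  -> 1 point(s)
  x = 9: RHS = 9, y in [3, 8]  -> 2 point(s)
Affine points: 5. Add the point at infinity: total = 6.

#E(F_11) = 6


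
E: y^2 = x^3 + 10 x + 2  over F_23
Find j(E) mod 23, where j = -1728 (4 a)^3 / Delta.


Delta = -16(4 a^3 + 27 b^2) mod 23 = 6
-1728 * (4 a)^3 = -1728 * (4*10)^3 mod 23 = 4
j = 4 * 6^(-1) mod 23 = 16

j = 16 (mod 23)


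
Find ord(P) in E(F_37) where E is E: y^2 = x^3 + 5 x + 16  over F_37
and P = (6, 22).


Compute successive multiples of P until we hit O:
  1P = (6, 22)
  2P = (13, 13)
  3P = (34, 14)
  4P = (22, 9)
  5P = (2, 21)
  6P = (36, 26)
  7P = (21, 13)
  8P = (0, 4)
  ... (continuing to 37P)
  37P = O

ord(P) = 37


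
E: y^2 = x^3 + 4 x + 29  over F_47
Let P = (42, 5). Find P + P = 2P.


Doubling: s = (3 x1^2 + a) / (2 y1)
s = (3*42^2 + 4) / (2*5) mod 47 = 22
x3 = s^2 - 2 x1 mod 47 = 22^2 - 2*42 = 24
y3 = s (x1 - x3) - y1 mod 47 = 22 * (42 - 24) - 5 = 15

2P = (24, 15)


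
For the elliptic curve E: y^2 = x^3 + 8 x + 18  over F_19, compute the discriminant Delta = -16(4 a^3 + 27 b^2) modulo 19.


4 a^3 + 27 b^2 = 4*8^3 + 27*18^2 = 2048 + 8748 = 10796
Delta = -16 * (10796) = -172736
Delta mod 19 = 12

Delta = 12 (mod 19)


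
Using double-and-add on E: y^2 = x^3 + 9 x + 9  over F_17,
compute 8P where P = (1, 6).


k = 8 = 1000_2 (binary, LSB first: 0001)
Double-and-add from P = (1, 6):
  bit 0 = 0: acc unchanged = O
  bit 1 = 0: acc unchanged = O
  bit 2 = 0: acc unchanged = O
  bit 3 = 1: acc = O + (15, 0) = (15, 0)

8P = (15, 0)


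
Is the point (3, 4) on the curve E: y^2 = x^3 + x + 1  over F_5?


Check whether y^2 = x^3 + 1 x + 1 (mod 5) for (x, y) = (3, 4).
LHS: y^2 = 4^2 mod 5 = 1
RHS: x^3 + 1 x + 1 = 3^3 + 1*3 + 1 mod 5 = 1
LHS = RHS

Yes, on the curve


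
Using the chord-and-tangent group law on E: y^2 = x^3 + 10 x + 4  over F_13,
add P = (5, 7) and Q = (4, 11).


P != Q, so use the chord formula.
s = (y2 - y1) / (x2 - x1) = (4) / (12) mod 13 = 9
x3 = s^2 - x1 - x2 mod 13 = 9^2 - 5 - 4 = 7
y3 = s (x1 - x3) - y1 mod 13 = 9 * (5 - 7) - 7 = 1

P + Q = (7, 1)


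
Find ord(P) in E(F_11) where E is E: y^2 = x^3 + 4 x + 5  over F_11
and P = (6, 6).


Compute successive multiples of P until we hit O:
  1P = (6, 6)
  2P = (3, 0)
  3P = (6, 5)
  4P = O

ord(P) = 4


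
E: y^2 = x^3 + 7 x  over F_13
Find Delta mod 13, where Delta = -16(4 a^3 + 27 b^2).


4 a^3 + 27 b^2 = 4*7^3 + 27*0^2 = 1372 + 0 = 1372
Delta = -16 * (1372) = -21952
Delta mod 13 = 5

Delta = 5 (mod 13)


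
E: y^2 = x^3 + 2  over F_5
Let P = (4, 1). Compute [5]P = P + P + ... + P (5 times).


k = 5 = 101_2 (binary, LSB first: 101)
Double-and-add from P = (4, 1):
  bit 0 = 1: acc = O + (4, 1) = (4, 1)
  bit 1 = 0: acc unchanged = (4, 1)
  bit 2 = 1: acc = (4, 1) + (3, 2) = (4, 4)

5P = (4, 4)


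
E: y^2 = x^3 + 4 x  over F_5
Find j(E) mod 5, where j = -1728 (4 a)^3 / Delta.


Delta = -16(4 a^3 + 27 b^2) mod 5 = 4
-1728 * (4 a)^3 = -1728 * (4*4)^3 mod 5 = 2
j = 2 * 4^(-1) mod 5 = 3

j = 3 (mod 5)


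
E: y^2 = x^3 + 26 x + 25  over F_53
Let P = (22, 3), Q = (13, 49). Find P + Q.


P != Q, so use the chord formula.
s = (y2 - y1) / (x2 - x1) = (46) / (44) mod 53 = 42
x3 = s^2 - x1 - x2 mod 53 = 42^2 - 22 - 13 = 33
y3 = s (x1 - x3) - y1 mod 53 = 42 * (22 - 33) - 3 = 12

P + Q = (33, 12)


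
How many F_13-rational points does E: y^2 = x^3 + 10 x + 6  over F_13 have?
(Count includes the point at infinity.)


For each x in F_13, count y with y^2 = x^3 + 10 x + 6 mod 13:
  x = 1: RHS = 4, y in [2, 11]  -> 2 point(s)
  x = 5: RHS = 12, y in [5, 8]  -> 2 point(s)
  x = 6: RHS = 9, y in [3, 10]  -> 2 point(s)
  x = 7: RHS = 3, y in [4, 9]  -> 2 point(s)
  x = 8: RHS = 0, y in [0]  -> 1 point(s)
  x = 10: RHS = 1, y in [1, 12]  -> 2 point(s)
  x = 11: RHS = 4, y in [2, 11]  -> 2 point(s)
Affine points: 13. Add the point at infinity: total = 14.

#E(F_13) = 14


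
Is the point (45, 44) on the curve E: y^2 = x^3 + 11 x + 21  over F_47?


Check whether y^2 = x^3 + 11 x + 21 (mod 47) for (x, y) = (45, 44).
LHS: y^2 = 44^2 mod 47 = 9
RHS: x^3 + 11 x + 21 = 45^3 + 11*45 + 21 mod 47 = 38
LHS != RHS

No, not on the curve


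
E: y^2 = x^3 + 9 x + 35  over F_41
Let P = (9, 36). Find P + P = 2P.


Doubling: s = (3 x1^2 + a) / (2 y1)
s = (3*9^2 + 9) / (2*36) mod 41 = 24
x3 = s^2 - 2 x1 mod 41 = 24^2 - 2*9 = 25
y3 = s (x1 - x3) - y1 mod 41 = 24 * (9 - 25) - 36 = 31

2P = (25, 31)


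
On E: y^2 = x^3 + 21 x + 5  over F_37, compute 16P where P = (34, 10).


k = 16 = 10000_2 (binary, LSB first: 00001)
Double-and-add from P = (34, 10):
  bit 0 = 0: acc unchanged = O
  bit 1 = 0: acc unchanged = O
  bit 2 = 0: acc unchanged = O
  bit 3 = 0: acc unchanged = O
  bit 4 = 1: acc = O + (27, 4) = (27, 4)

16P = (27, 4)


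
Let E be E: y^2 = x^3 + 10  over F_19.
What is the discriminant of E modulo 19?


4 a^3 + 27 b^2 = 4*0^3 + 27*10^2 = 0 + 2700 = 2700
Delta = -16 * (2700) = -43200
Delta mod 19 = 6

Delta = 6 (mod 19)


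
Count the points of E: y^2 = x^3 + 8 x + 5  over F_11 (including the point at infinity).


For each x in F_11, count y with y^2 = x^3 + 8 x + 5 mod 11:
  x = 0: RHS = 5, y in [4, 7]  -> 2 point(s)
  x = 1: RHS = 3, y in [5, 6]  -> 2 point(s)
  x = 3: RHS = 1, y in [1, 10]  -> 2 point(s)
  x = 5: RHS = 5, y in [4, 7]  -> 2 point(s)
  x = 6: RHS = 5, y in [4, 7]  -> 2 point(s)
  x = 8: RHS = 9, y in [3, 8]  -> 2 point(s)
  x = 9: RHS = 3, y in [5, 6]  -> 2 point(s)
Affine points: 14. Add the point at infinity: total = 15.

#E(F_11) = 15


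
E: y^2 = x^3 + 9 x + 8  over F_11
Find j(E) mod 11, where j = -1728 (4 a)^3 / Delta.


Delta = -16(4 a^3 + 27 b^2) mod 11 = 1
-1728 * (4 a)^3 = -1728 * (4*9)^3 mod 11 = 6
j = 6 * 1^(-1) mod 11 = 6

j = 6 (mod 11)


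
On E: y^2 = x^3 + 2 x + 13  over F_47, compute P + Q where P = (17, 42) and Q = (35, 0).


P != Q, so use the chord formula.
s = (y2 - y1) / (x2 - x1) = (5) / (18) mod 47 = 29
x3 = s^2 - x1 - x2 mod 47 = 29^2 - 17 - 35 = 37
y3 = s (x1 - x3) - y1 mod 47 = 29 * (17 - 37) - 42 = 36

P + Q = (37, 36)


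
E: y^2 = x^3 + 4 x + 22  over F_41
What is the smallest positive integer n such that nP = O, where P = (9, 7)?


Compute successive multiples of P until we hit O:
  1P = (9, 7)
  2P = (32, 6)
  3P = (10, 18)
  4P = (20, 36)
  5P = (22, 37)
  6P = (26, 20)
  7P = (29, 38)
  8P = (34, 26)
  ... (continuing to 18P)
  18P = O

ord(P) = 18


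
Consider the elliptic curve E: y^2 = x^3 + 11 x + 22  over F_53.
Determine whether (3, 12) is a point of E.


Check whether y^2 = x^3 + 11 x + 22 (mod 53) for (x, y) = (3, 12).
LHS: y^2 = 12^2 mod 53 = 38
RHS: x^3 + 11 x + 22 = 3^3 + 11*3 + 22 mod 53 = 29
LHS != RHS

No, not on the curve


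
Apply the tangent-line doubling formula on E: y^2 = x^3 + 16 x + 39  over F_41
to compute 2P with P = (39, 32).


Doubling: s = (3 x1^2 + a) / (2 y1)
s = (3*39^2 + 16) / (2*32) mod 41 = 3
x3 = s^2 - 2 x1 mod 41 = 3^2 - 2*39 = 13
y3 = s (x1 - x3) - y1 mod 41 = 3 * (39 - 13) - 32 = 5

2P = (13, 5)


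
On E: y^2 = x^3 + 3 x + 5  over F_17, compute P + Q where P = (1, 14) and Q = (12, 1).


P != Q, so use the chord formula.
s = (y2 - y1) / (x2 - x1) = (4) / (11) mod 17 = 5
x3 = s^2 - x1 - x2 mod 17 = 5^2 - 1 - 12 = 12
y3 = s (x1 - x3) - y1 mod 17 = 5 * (1 - 12) - 14 = 16

P + Q = (12, 16)


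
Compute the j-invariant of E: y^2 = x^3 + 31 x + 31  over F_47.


Delta = -16(4 a^3 + 27 b^2) mod 47 = 24
-1728 * (4 a)^3 = -1728 * (4*31)^3 mod 47 = 7
j = 7 * 24^(-1) mod 47 = 14

j = 14 (mod 47)


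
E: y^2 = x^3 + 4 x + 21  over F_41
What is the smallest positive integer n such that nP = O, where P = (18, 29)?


Compute successive multiples of P until we hit O:
  1P = (18, 29)
  2P = (37, 33)
  3P = (25, 17)
  4P = (16, 32)
  5P = (40, 4)
  6P = (33, 16)
  7P = (21, 31)
  8P = (7, 33)
  ... (continuing to 24P)
  24P = O

ord(P) = 24


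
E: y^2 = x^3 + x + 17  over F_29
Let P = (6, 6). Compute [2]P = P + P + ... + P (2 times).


k = 2 = 10_2 (binary, LSB first: 01)
Double-and-add from P = (6, 6):
  bit 0 = 0: acc unchanged = O
  bit 1 = 1: acc = O + (26, 25) = (26, 25)

2P = (26, 25)


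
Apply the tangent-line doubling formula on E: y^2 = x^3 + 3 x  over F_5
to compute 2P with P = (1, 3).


Doubling: s = (3 x1^2 + a) / (2 y1)
s = (3*1^2 + 3) / (2*3) mod 5 = 1
x3 = s^2 - 2 x1 mod 5 = 1^2 - 2*1 = 4
y3 = s (x1 - x3) - y1 mod 5 = 1 * (1 - 4) - 3 = 4

2P = (4, 4)


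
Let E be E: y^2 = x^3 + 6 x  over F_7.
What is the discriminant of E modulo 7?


4 a^3 + 27 b^2 = 4*6^3 + 27*0^2 = 864 + 0 = 864
Delta = -16 * (864) = -13824
Delta mod 7 = 1

Delta = 1 (mod 7)


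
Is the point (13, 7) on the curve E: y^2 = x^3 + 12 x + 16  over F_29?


Check whether y^2 = x^3 + 12 x + 16 (mod 29) for (x, y) = (13, 7).
LHS: y^2 = 7^2 mod 29 = 20
RHS: x^3 + 12 x + 16 = 13^3 + 12*13 + 16 mod 29 = 20
LHS = RHS

Yes, on the curve


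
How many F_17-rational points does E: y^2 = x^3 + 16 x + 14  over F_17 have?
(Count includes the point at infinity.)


For each x in F_17, count y with y^2 = x^3 + 16 x + 14 mod 17:
  x = 3: RHS = 4, y in [2, 15]  -> 2 point(s)
  x = 5: RHS = 15, y in [7, 10]  -> 2 point(s)
  x = 8: RHS = 8, y in [5, 12]  -> 2 point(s)
  x = 10: RHS = 1, y in [1, 16]  -> 2 point(s)
  x = 11: RHS = 8, y in [5, 12]  -> 2 point(s)
  x = 12: RHS = 13, y in [8, 9]  -> 2 point(s)
  x = 15: RHS = 8, y in [5, 12]  -> 2 point(s)
Affine points: 14. Add the point at infinity: total = 15.

#E(F_17) = 15


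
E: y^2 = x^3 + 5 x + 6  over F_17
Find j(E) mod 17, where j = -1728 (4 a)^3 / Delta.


Delta = -16(4 a^3 + 27 b^2) mod 17 = 10
-1728 * (4 a)^3 = -1728 * (4*5)^3 mod 17 = 9
j = 9 * 10^(-1) mod 17 = 6

j = 6 (mod 17)


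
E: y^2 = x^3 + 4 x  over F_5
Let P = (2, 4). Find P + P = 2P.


Doubling: s = (3 x1^2 + a) / (2 y1)
s = (3*2^2 + 4) / (2*4) mod 5 = 2
x3 = s^2 - 2 x1 mod 5 = 2^2 - 2*2 = 0
y3 = s (x1 - x3) - y1 mod 5 = 2 * (2 - 0) - 4 = 0

2P = (0, 0)


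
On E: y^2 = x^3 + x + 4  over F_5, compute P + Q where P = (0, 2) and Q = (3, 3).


P != Q, so use the chord formula.
s = (y2 - y1) / (x2 - x1) = (1) / (3) mod 5 = 2
x3 = s^2 - x1 - x2 mod 5 = 2^2 - 0 - 3 = 1
y3 = s (x1 - x3) - y1 mod 5 = 2 * (0 - 1) - 2 = 1

P + Q = (1, 1)


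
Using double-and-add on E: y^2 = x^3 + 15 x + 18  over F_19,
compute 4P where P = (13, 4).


k = 4 = 100_2 (binary, LSB first: 001)
Double-and-add from P = (13, 4):
  bit 0 = 0: acc unchanged = O
  bit 1 = 0: acc unchanged = O
  bit 2 = 1: acc = O + (5, 16) = (5, 16)

4P = (5, 16)


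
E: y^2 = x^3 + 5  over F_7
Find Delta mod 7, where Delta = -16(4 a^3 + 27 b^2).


4 a^3 + 27 b^2 = 4*0^3 + 27*5^2 = 0 + 675 = 675
Delta = -16 * (675) = -10800
Delta mod 7 = 1

Delta = 1 (mod 7)


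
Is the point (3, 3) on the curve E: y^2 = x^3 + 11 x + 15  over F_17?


Check whether y^2 = x^3 + 11 x + 15 (mod 17) for (x, y) = (3, 3).
LHS: y^2 = 3^2 mod 17 = 9
RHS: x^3 + 11 x + 15 = 3^3 + 11*3 + 15 mod 17 = 7
LHS != RHS

No, not on the curve


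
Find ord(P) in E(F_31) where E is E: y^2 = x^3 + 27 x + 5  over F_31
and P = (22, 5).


Compute successive multiples of P until we hit O:
  1P = (22, 5)
  2P = (3, 12)
  3P = (10, 2)
  4P = (1, 8)
  5P = (27, 9)
  6P = (0, 25)
  7P = (17, 13)
  8P = (2, 25)
  ... (continuing to 32P)
  32P = O

ord(P) = 32


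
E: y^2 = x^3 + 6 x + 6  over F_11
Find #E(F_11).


For each x in F_11, count y with y^2 = x^3 + 6 x + 6 mod 11:
  x = 2: RHS = 4, y in [2, 9]  -> 2 point(s)
  x = 6: RHS = 5, y in [4, 7]  -> 2 point(s)
  x = 8: RHS = 5, y in [4, 7]  -> 2 point(s)
Affine points: 6. Add the point at infinity: total = 7.

#E(F_11) = 7


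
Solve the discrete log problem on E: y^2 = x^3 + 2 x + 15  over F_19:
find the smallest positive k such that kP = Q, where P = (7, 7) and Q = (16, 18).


Enumerate multiples of P until we hit Q = (16, 18):
  1P = (7, 7)
  2P = (16, 18)
Match found at i = 2.

k = 2


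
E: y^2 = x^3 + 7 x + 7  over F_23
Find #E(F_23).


For each x in F_23, count y with y^2 = x^3 + 7 x + 7 mod 23:
  x = 2: RHS = 6, y in [11, 12]  -> 2 point(s)
  x = 3: RHS = 9, y in [3, 20]  -> 2 point(s)
  x = 5: RHS = 6, y in [11, 12]  -> 2 point(s)
  x = 6: RHS = 12, y in [9, 14]  -> 2 point(s)
  x = 7: RHS = 8, y in [10, 13]  -> 2 point(s)
  x = 8: RHS = 0, y in [0]  -> 1 point(s)
  x = 11: RHS = 12, y in [9, 14]  -> 2 point(s)
  x = 12: RHS = 2, y in [5, 18]  -> 2 point(s)
  x = 13: RHS = 18, y in [8, 15]  -> 2 point(s)
  x = 16: RHS = 6, y in [11, 12]  -> 2 point(s)
  x = 17: RHS = 2, y in [5, 18]  -> 2 point(s)
  x = 18: RHS = 8, y in [10, 13]  -> 2 point(s)
  x = 21: RHS = 8, y in [10, 13]  -> 2 point(s)
Affine points: 25. Add the point at infinity: total = 26.

#E(F_23) = 26


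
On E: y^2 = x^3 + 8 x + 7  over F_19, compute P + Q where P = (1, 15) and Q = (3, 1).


P != Q, so use the chord formula.
s = (y2 - y1) / (x2 - x1) = (5) / (2) mod 19 = 12
x3 = s^2 - x1 - x2 mod 19 = 12^2 - 1 - 3 = 7
y3 = s (x1 - x3) - y1 mod 19 = 12 * (1 - 7) - 15 = 8

P + Q = (7, 8)


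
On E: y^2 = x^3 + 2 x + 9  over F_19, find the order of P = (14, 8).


Compute successive multiples of P until we hit O:
  1P = (14, 8)
  2P = (8, 9)
  3P = (6, 16)
  4P = (0, 16)
  5P = (3, 2)
  6P = (18, 14)
  7P = (13, 3)
  8P = (17, 15)
  ... (continuing to 23P)
  23P = O

ord(P) = 23


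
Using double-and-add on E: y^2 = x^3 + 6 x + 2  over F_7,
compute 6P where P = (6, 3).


k = 6 = 110_2 (binary, LSB first: 011)
Double-and-add from P = (6, 3):
  bit 0 = 0: acc unchanged = O
  bit 1 = 1: acc = O + (6, 4) = (6, 4)
  bit 2 = 1: acc = (6, 4) + (6, 3) = O

6P = O


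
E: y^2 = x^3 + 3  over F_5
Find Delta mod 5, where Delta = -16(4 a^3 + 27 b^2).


4 a^3 + 27 b^2 = 4*0^3 + 27*3^2 = 0 + 243 = 243
Delta = -16 * (243) = -3888
Delta mod 5 = 2

Delta = 2 (mod 5)


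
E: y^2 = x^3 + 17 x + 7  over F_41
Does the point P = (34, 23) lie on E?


Check whether y^2 = x^3 + 17 x + 7 (mod 41) for (x, y) = (34, 23).
LHS: y^2 = 23^2 mod 41 = 37
RHS: x^3 + 17 x + 7 = 34^3 + 17*34 + 7 mod 41 = 37
LHS = RHS

Yes, on the curve


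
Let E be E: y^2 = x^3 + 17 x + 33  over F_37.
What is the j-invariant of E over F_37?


Delta = -16(4 a^3 + 27 b^2) mod 37 = 1
-1728 * (4 a)^3 = -1728 * (4*17)^3 mod 37 = 29
j = 29 * 1^(-1) mod 37 = 29

j = 29 (mod 37)


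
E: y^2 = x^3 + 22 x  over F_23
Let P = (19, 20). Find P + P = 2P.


Doubling: s = (3 x1^2 + a) / (2 y1)
s = (3*19^2 + 22) / (2*20) mod 23 = 19
x3 = s^2 - 2 x1 mod 23 = 19^2 - 2*19 = 1
y3 = s (x1 - x3) - y1 mod 23 = 19 * (19 - 1) - 20 = 0

2P = (1, 0)


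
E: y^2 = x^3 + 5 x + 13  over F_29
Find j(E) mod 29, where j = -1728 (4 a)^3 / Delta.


Delta = -16(4 a^3 + 27 b^2) mod 29 = 18
-1728 * (4 a)^3 = -1728 * (4*5)^3 mod 29 = 10
j = 10 * 18^(-1) mod 29 = 7

j = 7 (mod 29)


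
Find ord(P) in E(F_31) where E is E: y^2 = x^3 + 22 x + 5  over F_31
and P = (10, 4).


Compute successive multiples of P until we hit O:
  1P = (10, 4)
  2P = (21, 26)
  3P = (4, 8)
  4P = (14, 9)
  5P = (26, 7)
  6P = (0, 25)
  7P = (22, 15)
  8P = (19, 11)
  ... (continuing to 37P)
  37P = O

ord(P) = 37


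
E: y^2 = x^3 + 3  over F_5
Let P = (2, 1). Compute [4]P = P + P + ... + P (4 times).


k = 4 = 100_2 (binary, LSB first: 001)
Double-and-add from P = (2, 1):
  bit 0 = 0: acc unchanged = O
  bit 1 = 0: acc unchanged = O
  bit 2 = 1: acc = O + (2, 1) = (2, 1)

4P = (2, 1)


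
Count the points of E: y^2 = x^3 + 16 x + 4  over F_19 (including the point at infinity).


For each x in F_19, count y with y^2 = x^3 + 16 x + 4 mod 19:
  x = 0: RHS = 4, y in [2, 17]  -> 2 point(s)
  x = 2: RHS = 6, y in [5, 14]  -> 2 point(s)
  x = 5: RHS = 0, y in [0]  -> 1 point(s)
  x = 8: RHS = 17, y in [6, 13]  -> 2 point(s)
  x = 10: RHS = 5, y in [9, 10]  -> 2 point(s)
  x = 12: RHS = 5, y in [9, 10]  -> 2 point(s)
  x = 15: RHS = 9, y in [3, 16]  -> 2 point(s)
  x = 16: RHS = 5, y in [9, 10]  -> 2 point(s)
  x = 18: RHS = 6, y in [5, 14]  -> 2 point(s)
Affine points: 17. Add the point at infinity: total = 18.

#E(F_19) = 18


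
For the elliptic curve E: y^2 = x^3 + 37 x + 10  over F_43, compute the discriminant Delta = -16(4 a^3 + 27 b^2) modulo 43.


4 a^3 + 27 b^2 = 4*37^3 + 27*10^2 = 202612 + 2700 = 205312
Delta = -16 * (205312) = -3284992
Delta mod 43 = 36

Delta = 36 (mod 43)


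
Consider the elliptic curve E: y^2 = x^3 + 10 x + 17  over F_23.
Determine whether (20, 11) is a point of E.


Check whether y^2 = x^3 + 10 x + 17 (mod 23) for (x, y) = (20, 11).
LHS: y^2 = 11^2 mod 23 = 6
RHS: x^3 + 10 x + 17 = 20^3 + 10*20 + 17 mod 23 = 6
LHS = RHS

Yes, on the curve


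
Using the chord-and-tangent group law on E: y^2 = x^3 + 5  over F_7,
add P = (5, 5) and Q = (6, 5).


P != Q, so use the chord formula.
s = (y2 - y1) / (x2 - x1) = (0) / (1) mod 7 = 0
x3 = s^2 - x1 - x2 mod 7 = 0^2 - 5 - 6 = 3
y3 = s (x1 - x3) - y1 mod 7 = 0 * (5 - 3) - 5 = 2

P + Q = (3, 2)


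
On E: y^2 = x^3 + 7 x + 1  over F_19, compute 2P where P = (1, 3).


Doubling: s = (3 x1^2 + a) / (2 y1)
s = (3*1^2 + 7) / (2*3) mod 19 = 8
x3 = s^2 - 2 x1 mod 19 = 8^2 - 2*1 = 5
y3 = s (x1 - x3) - y1 mod 19 = 8 * (1 - 5) - 3 = 3

2P = (5, 3)


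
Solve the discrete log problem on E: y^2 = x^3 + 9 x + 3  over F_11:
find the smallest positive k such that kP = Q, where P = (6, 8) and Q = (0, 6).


Enumerate multiples of P until we hit Q = (0, 6):
  1P = (6, 8)
  2P = (8, 9)
  3P = (0, 6)
Match found at i = 3.

k = 3


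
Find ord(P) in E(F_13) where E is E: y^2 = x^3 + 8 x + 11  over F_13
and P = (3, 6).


Compute successive multiples of P until we hit O:
  1P = (3, 6)
  2P = (10, 5)
  3P = (4, 9)
  4P = (2, 10)
  5P = (11, 0)
  6P = (2, 3)
  7P = (4, 4)
  8P = (10, 8)
  ... (continuing to 10P)
  10P = O

ord(P) = 10


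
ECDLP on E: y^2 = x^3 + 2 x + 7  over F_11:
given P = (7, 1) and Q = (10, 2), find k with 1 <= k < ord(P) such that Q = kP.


Enumerate multiples of P until we hit Q = (10, 2):
  1P = (7, 1)
  2P = (6, 2)
  3P = (10, 2)
Match found at i = 3.

k = 3


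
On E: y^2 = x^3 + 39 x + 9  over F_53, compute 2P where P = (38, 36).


Doubling: s = (3 x1^2 + a) / (2 y1)
s = (3*38^2 + 39) / (2*36) mod 53 = 32
x3 = s^2 - 2 x1 mod 53 = 32^2 - 2*38 = 47
y3 = s (x1 - x3) - y1 mod 53 = 32 * (38 - 47) - 36 = 47

2P = (47, 47)
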